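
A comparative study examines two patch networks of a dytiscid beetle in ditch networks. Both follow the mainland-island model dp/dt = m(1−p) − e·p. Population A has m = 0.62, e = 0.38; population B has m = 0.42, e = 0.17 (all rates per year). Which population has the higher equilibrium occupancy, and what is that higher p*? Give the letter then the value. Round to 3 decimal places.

A: p*_A = m/(m+e) = 0.62/1.0000 = 0.6200.
B: p*_B = 0.42/0.5900 = 0.7119.
B is higher at 0.7119.

B, 0.712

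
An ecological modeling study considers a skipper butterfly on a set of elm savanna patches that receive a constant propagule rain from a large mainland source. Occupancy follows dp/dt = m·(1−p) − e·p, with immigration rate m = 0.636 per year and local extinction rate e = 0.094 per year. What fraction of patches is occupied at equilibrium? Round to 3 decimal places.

Setting dp/dt = 0: m − m·p* = e·p*, so m = (m+e)·p*.
p* = m/(m+e) = 0.636/(0.636+0.094) = 0.636/0.7300 = 0.8712.

0.871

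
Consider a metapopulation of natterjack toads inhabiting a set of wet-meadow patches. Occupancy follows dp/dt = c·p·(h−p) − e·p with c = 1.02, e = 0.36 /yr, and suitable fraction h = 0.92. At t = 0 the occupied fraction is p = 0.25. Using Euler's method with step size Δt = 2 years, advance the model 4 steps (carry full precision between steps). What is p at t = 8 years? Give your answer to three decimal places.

Update rule: p ← p + [c·p·(h−p) − e·p]·Δt with Δt = 2.
t = 2: p = 0.25000 + (+0.16170) = 0.41170
t = 4: p = 0.41170 + (+0.13048) = 0.54218
t = 6: p = 0.54218 + (+0.02752) = 0.56970
t = 8: p = 0.56970 + (-0.00307) = 0.56663

0.567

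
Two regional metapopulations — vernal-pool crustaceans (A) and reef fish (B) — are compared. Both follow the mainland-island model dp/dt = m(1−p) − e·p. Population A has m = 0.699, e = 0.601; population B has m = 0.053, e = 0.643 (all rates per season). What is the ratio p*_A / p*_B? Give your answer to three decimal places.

A: p*_A = m/(m+e) = 0.699/1.3000 = 0.5377.
B: p*_B = 0.053/0.6960 = 0.0761.
p*_A / p*_B = 0.5377/0.0761 = 7.0610.

7.061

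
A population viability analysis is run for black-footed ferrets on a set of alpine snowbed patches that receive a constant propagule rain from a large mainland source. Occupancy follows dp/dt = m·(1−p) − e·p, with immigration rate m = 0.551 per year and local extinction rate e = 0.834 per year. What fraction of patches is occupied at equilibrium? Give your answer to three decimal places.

Setting dp/dt = 0: m − m·p* = e·p*, so m = (m+e)·p*.
p* = m/(m+e) = 0.551/(0.551+0.834) = 0.551/1.3850 = 0.3978.

0.398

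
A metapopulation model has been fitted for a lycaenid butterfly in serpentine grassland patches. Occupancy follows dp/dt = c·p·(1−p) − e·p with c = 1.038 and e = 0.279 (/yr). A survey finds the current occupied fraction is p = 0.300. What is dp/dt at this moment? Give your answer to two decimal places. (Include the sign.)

Colonization term: c·p·(1−p) = 1.038×0.300×0.7000 = 0.21798.
Extinction term: e·p = 0.08370.
dp/dt = 0.21798 − 0.08370 = 0.13428.

0.13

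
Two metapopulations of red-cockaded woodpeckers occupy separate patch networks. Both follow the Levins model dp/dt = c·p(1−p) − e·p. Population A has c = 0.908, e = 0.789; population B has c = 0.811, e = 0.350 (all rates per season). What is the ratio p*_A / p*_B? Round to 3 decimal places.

0.231

A: p*_A = 1 − 0.789/0.908 = 0.1311.
B: p*_B = 1 − 0.350/0.811 = 0.5684.
p*_A / p*_B = 0.1311/0.5684 = 0.2306.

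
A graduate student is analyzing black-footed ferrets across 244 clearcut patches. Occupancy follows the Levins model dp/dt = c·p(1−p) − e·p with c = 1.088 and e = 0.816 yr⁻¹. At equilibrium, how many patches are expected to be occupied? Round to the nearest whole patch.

61

p* = 1 − e/c = 1 − 0.816/1.088 = 0.2500.
Expected occupied patches = N × p* = 244 × 0.2500 = 61.00 ≈ 61.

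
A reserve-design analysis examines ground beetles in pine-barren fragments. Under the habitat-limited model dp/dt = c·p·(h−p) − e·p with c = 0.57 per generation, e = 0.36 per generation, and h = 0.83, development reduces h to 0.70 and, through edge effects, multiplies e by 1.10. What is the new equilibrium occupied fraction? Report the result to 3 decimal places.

Before: p* = h − e/c = 0.83 − 0.36/0.57 = 0.83 − 0.6316 = 0.1984.
After: c = 0.57, e = 0.396, h = 0.70; p* = 0.70 − 0.396/0.57 = 0.0053.

0.005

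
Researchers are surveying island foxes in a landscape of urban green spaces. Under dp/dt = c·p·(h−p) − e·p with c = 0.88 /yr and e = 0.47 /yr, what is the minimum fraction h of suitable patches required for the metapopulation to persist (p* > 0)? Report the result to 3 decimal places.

0.534

p* = h − e/c is positive only when h > e/c.
h_min = e/c = 0.47/0.88 = 0.5341.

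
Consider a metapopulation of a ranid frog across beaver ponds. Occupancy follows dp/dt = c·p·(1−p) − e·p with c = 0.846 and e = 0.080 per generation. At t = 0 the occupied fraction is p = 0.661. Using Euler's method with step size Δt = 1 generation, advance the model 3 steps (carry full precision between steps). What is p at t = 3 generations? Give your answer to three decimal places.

0.896

Update rule: p ← p + [c·p·(1−p) − e·p]·Δt with Δt = 1.
t = 1: p = 0.66100 + (+0.13669) = 0.79769
t = 2: p = 0.79769 + (+0.07271) = 0.87040
t = 3: p = 0.87040 + (+0.02580) = 0.89620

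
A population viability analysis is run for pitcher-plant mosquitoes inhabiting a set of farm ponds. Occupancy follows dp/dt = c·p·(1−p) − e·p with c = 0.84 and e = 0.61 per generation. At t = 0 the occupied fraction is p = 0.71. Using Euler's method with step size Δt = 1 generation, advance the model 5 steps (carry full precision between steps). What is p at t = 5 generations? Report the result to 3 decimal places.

0.312

Update rule: p ← p + [c·p·(1−p) − e·p]·Δt with Δt = 1.
p: 0.71000 → 0.44986  (Δp = -0.26014)
p: 0.44986 → 0.38333  (Δp = -0.06652)
p: 0.38333 → 0.34807  (Δp = -0.03527)
p: 0.34807 → 0.32636  (Δp = -0.02171)
p: 0.32636 → 0.31195  (Δp = -0.01440)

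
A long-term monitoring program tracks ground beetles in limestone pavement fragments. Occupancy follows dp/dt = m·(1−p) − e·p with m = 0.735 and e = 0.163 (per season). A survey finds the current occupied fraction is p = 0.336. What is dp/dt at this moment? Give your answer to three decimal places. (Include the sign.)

0.433

Colonization term: m·(1−p) = 0.735×0.6640 = 0.48804.
Extinction term: e·p = 0.05477.
dp/dt = 0.48804 − 0.05477 = 0.43327.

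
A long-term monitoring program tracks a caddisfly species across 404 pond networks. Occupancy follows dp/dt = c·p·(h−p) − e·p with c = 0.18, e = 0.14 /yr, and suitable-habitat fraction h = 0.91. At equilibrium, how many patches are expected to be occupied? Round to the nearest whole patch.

p* = h − e/c = 0.91 − 0.7778 = 0.1322.
Expected occupied patches = N × p* = 404 × 0.1322 = 53.42 ≈ 53.

53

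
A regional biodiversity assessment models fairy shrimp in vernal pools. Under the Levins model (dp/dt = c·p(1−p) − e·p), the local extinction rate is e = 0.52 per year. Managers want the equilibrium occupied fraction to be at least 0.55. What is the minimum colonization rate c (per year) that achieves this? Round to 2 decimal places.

1.16

p* = 1 − e/c ≥ 0.55 requires e/c ≤ 0.4500, i.e. c ≥ e/0.4500.
c_min = 0.52/0.4500 = 1.1556.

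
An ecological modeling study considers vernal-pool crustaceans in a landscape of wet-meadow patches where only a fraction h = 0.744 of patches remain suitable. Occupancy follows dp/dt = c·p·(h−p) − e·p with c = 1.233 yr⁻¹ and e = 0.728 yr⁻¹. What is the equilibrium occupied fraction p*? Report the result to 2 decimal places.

Setting dp/dt = 0 and dividing by p* gives c·(h−p*) = e.
So p* = h − e/c = 0.744 − 0.728/1.233 = 0.744 − 0.5904 = 0.1536.

0.15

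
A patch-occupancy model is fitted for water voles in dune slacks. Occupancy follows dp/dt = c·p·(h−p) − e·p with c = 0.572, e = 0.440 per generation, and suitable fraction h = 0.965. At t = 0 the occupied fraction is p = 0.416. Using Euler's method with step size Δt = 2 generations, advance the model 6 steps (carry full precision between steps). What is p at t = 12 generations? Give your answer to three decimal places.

0.216

Update rule: p ← p + [c·p·(h−p) − e·p]·Δt with Δt = 2.
t = 2: p = 0.41600 + (-0.10481) = 0.31119
t = 4: p = 0.31119 + (-0.04109) = 0.27010
t = 6: p = 0.27010 + (-0.02297) = 0.24713
t = 8: p = 0.24713 + (-0.01452) = 0.23261
t = 10: p = 0.23261 + (-0.00980) = 0.22281
t = 12: p = 0.22281 + (-0.00689) = 0.21592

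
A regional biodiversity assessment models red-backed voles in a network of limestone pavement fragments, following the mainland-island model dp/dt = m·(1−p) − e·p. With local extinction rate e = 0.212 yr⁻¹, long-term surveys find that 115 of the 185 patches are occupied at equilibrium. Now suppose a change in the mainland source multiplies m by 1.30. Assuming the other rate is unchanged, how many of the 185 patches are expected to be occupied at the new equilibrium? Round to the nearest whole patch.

126

Observed p* = 115/185 = 0.62162.
Balance m(1−p*) = e·p* gives m = e·p*/(1−p*) = 0.212×0.62162/0.37838 = 0.34828.
New p* = m/(m+e) = 0.45276/(0.45276+0.21200) = 0.68109.
Expected occupied = 185 × 0.68109 = 126.00 ≈ 126.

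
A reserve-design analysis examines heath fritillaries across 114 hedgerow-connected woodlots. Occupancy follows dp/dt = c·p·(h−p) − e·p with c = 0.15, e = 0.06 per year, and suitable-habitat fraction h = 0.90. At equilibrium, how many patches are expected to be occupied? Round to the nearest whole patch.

p* = h − e/c = 0.90 − 0.4000 = 0.5000.
Expected occupied patches = N × p* = 114 × 0.5000 = 57.00 ≈ 57.

57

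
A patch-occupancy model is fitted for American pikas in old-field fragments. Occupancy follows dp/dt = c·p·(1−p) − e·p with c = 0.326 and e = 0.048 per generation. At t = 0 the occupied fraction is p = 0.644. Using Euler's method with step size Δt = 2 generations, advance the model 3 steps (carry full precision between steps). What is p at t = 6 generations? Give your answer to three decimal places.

0.822

Update rule: p ← p + [c·p·(1−p) − e·p]·Δt with Δt = 2.
p: 0.64400 → 0.73166  (Δp = +0.08766)
p: 0.73166 → 0.78943  (Δp = +0.05777)
p: 0.78943 → 0.82203  (Δp = +0.03260)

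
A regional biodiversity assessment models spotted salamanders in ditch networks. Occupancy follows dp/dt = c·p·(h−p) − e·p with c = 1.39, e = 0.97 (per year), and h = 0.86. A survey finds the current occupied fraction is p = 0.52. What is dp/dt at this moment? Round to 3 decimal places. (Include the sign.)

-0.259

Colonization term: c·p·(h−p) = 1.39×0.52×0.3400 = 0.24575.
Extinction term: e·p = 0.50440.
dp/dt = 0.24575 − 0.50440 = -0.25865.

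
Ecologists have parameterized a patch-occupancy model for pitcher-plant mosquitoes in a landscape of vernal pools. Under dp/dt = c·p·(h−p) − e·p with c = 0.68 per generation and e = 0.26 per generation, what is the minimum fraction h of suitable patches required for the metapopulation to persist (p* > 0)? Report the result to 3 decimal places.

0.382

p* = h − e/c is positive only when h > e/c.
h_min = e/c = 0.26/0.68 = 0.3824.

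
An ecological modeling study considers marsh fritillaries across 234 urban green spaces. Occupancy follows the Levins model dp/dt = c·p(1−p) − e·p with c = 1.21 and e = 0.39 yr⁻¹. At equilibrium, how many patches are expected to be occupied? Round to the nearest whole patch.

159

p* = 1 − e/c = 1 − 0.39/1.21 = 0.6777.
Expected occupied patches = N × p* = 234 × 0.6777 = 158.58 ≈ 159.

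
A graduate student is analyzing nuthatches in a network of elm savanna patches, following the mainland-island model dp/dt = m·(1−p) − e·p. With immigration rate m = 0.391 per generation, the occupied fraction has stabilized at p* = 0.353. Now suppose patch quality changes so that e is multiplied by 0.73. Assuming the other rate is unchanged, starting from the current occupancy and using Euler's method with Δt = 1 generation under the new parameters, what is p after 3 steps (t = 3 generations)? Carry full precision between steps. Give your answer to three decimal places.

Balance m(1−p*) = e·p* gives e = m(1−p*)/p* = 0.391×0.64700/0.35300 = 0.71665.
Starting from p₀ = 0.35300; update p ← p + (dp/dt)·Δt with the new parameters.
step 1: Δp = +0.06830, p = 0.42130
step 2: Δp = +0.00586, p = 0.42717
step 3: Δp = +0.00050, p = 0.42767

0.428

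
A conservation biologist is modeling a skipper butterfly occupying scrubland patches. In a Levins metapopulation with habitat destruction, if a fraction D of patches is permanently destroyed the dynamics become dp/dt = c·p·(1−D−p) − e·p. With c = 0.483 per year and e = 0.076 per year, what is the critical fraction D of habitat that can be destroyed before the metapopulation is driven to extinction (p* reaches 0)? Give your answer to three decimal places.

The nontrivial equilibrium is p* = (1−D) − e/c; extinction occurs when this hits zero.
So D_crit = 1 − e/c = 1 − 0.076/0.483 = 1 − 0.1573 = 0.8427.
This equals the undisturbed p*, a classic result of Lande's extension.

0.843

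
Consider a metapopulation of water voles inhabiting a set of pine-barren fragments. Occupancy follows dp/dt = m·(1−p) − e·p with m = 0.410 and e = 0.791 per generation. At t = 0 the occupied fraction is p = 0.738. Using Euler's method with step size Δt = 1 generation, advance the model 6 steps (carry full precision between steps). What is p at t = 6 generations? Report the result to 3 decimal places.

0.341

Update rule: p ← p + [m·(1−p) − e·p]·Δt with Δt = 1.
t = 1: p = 0.73800 + (-0.47634) = 0.26166
t = 2: p = 0.26166 + (+0.09574) = 0.35741
t = 3: p = 0.35741 + (-0.01924) = 0.33816
t = 4: p = 0.33816 + (+0.00387) = 0.34203
t = 5: p = 0.34203 + (-0.00078) = 0.34125
t = 6: p = 0.34125 + (+0.00016) = 0.34141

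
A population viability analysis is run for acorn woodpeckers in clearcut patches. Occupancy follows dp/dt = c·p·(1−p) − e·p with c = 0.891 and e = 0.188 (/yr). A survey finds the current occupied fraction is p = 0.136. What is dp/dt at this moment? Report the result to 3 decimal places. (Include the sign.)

Colonization term: c·p·(1−p) = 0.891×0.136×0.8640 = 0.10470.
Extinction term: e·p = 0.02557.
dp/dt = 0.10470 − 0.02557 = 0.07913.

0.079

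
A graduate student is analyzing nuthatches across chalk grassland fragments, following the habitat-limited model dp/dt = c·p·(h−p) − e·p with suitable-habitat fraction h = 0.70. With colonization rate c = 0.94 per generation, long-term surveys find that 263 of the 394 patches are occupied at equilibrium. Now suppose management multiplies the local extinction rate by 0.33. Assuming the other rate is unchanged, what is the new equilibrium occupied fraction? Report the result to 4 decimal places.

Observed p* = 263/394 = 0.66751.
Balance c(h−p*) = e gives e = 0.94×(0.7 − 0.66751) = 0.03054.
New p* = 0.7 − e/c = 0.7 − 0.01008/0.94000 = 0.68928.

0.6893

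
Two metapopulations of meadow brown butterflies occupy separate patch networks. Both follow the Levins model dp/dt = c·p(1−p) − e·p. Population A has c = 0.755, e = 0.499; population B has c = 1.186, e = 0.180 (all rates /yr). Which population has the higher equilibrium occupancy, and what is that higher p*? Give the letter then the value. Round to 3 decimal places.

B, 0.848

A: p*_A = 1 − 0.499/0.755 = 0.3391.
B: p*_B = 1 − 0.180/1.186 = 0.8482.
B is higher at 0.8482.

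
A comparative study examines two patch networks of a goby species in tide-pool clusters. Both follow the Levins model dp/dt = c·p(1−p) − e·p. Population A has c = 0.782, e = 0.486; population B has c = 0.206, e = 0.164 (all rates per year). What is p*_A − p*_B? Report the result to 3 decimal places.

A: p*_A = 1 − 0.486/0.782 = 0.3785.
B: p*_B = 1 − 0.164/0.206 = 0.2039.
p*_A − p*_B = 0.3785 − 0.2039 = 0.1746.

0.175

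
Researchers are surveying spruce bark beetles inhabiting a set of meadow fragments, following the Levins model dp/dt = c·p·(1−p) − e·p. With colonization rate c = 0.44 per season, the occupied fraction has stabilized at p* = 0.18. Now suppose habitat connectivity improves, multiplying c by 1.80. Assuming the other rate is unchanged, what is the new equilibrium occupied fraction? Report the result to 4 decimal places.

0.5444

Balance c(1−p*) = e gives e = 0.44×(1 − 0.18000) = 0.36080.
New p* = 1 − e/c = 1 − 0.36080/0.79200 = 0.54444.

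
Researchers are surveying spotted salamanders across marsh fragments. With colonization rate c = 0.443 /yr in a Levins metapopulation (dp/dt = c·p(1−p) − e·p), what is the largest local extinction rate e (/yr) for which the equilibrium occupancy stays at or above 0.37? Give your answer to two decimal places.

0.28

1 − e/c ≥ 0.37 ⇒ e ≤ c(1 − 0.37) = 0.443 × 0.6300.
e_max = 0.2791.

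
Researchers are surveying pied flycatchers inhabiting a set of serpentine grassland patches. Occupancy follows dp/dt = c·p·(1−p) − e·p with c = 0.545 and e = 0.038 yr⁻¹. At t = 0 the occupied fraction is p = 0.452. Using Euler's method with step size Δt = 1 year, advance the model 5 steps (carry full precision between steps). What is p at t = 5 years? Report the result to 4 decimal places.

Update rule: p ← p + [c·p·(1−p) − e·p]·Δt with Δt = 1.
p: 0.45200 → 0.56982  (Δp = +0.11782)
p: 0.56982 → 0.68176  (Δp = +0.11194)
p: 0.68176 → 0.77410  (Δp = +0.09234)
p: 0.77410 → 0.83999  (Δp = +0.06589)
p: 0.83999 → 0.88132  (Δp = +0.04133)

0.8813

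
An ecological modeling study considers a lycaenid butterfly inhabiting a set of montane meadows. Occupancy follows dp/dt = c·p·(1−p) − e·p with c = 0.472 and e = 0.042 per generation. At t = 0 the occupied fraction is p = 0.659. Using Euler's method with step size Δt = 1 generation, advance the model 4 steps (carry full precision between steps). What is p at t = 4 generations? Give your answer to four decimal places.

Update rule: p ← p + [c·p·(1−p) − e·p]·Δt with Δt = 1.
step 1: Δp = +0.07839, p = 0.73739
step 2: Δp = +0.06043, p = 0.79782
step 3: Δp = +0.04263, p = 0.84045
step 4: Δp = +0.02799, p = 0.86844

0.8684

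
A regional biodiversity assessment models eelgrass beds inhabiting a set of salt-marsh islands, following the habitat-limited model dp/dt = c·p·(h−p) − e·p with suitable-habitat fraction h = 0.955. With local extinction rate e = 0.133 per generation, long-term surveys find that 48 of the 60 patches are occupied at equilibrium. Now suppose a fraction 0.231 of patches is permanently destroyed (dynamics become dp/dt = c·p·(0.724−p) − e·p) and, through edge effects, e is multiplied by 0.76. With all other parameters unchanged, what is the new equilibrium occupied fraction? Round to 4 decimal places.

Observed p* = 48/60 = 0.80000.
Balance c(h−p*) = e gives c = e/(0.955 − 0.80000) = 0.133/0.15500 = 0.85806.
New p* = 0.724 − e/c = 0.724 − 0.10108/0.85806 = 0.60620.

0.6062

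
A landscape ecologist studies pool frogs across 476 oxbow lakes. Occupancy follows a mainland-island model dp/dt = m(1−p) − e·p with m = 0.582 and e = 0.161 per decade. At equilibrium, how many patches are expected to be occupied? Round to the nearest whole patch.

373

p* = m/(m+e) = 0.582/0.7430 = 0.7833.
Expected occupied patches = N × p* = 476 × 0.7833 = 372.86 ≈ 373.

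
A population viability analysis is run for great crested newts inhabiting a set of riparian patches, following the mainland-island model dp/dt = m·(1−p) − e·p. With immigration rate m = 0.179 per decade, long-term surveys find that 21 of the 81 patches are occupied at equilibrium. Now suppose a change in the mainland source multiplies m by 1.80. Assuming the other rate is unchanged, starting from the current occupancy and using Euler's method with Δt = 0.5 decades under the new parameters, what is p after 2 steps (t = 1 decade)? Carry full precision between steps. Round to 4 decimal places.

0.3432

Observed p* = 21/81 = 0.25926.
Balance m(1−p*) = e·p* gives e = m(1−p*)/p* = 0.179×0.74074/0.25926 = 0.51143.
Starting from p₀ = 0.25926; update p ← p + (dp/dt)·Δt with the new parameters.
p: 0.25926 → 0.31230  (Δp = +0.05304)
p: 0.31230 → 0.34323  (Δp = +0.03093)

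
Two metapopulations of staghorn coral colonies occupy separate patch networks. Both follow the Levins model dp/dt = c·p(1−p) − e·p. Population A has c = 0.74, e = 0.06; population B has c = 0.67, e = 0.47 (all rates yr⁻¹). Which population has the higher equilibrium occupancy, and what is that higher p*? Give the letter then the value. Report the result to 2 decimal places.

A, 0.92

A: p*_A = 1 − 0.06/0.74 = 0.9189.
B: p*_B = 1 − 0.47/0.67 = 0.2985.
A is higher at 0.9189.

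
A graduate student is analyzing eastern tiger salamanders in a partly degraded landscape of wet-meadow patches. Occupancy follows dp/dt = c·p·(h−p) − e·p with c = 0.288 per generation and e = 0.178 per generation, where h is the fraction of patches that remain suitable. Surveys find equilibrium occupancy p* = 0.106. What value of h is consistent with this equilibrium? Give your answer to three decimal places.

0.724

At equilibrium c(h−p*) = e, so h = p* + e/c.
h = 0.106 + 0.178/0.288 = 0.106 + 0.6181 = 0.7241.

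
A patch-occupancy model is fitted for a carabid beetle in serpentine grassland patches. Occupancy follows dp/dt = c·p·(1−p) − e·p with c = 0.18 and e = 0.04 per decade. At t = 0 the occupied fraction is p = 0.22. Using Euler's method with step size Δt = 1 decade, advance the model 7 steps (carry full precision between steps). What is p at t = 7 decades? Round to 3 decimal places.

Update rule: p ← p + [c·p·(1−p) − e·p]·Δt with Δt = 1.
t = 1: p = 0.22000 + (+0.02209) = 0.24209
t = 2: p = 0.24209 + (+0.02334) = 0.26543
t = 3: p = 0.26543 + (+0.02448) = 0.28991
t = 4: p = 0.28991 + (+0.02546) = 0.31537
t = 5: p = 0.31537 + (+0.02625) = 0.34162
t = 6: p = 0.34162 + (+0.02682) = 0.36844
t = 7: p = 0.36844 + (+0.02715) = 0.39558

0.396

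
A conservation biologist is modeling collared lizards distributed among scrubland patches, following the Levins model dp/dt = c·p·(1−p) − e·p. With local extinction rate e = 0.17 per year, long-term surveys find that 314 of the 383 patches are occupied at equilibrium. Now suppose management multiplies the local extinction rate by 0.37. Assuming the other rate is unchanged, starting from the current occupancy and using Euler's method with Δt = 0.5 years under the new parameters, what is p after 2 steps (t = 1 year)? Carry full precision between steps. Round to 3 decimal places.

Observed p* = 314/383 = 0.81984.
Balance c(1−p*) = e gives c = e/(1 − 0.81984) = 0.17/0.18016 = 0.94362.
Starting from p₀ = 0.81984; update p ← p + (dp/dt)·Δt with the new parameters.
p: 0.81984 → 0.86375  (Δp = +0.04390)
p: 0.86375 → 0.89211  (Δp = +0.02836)

0.892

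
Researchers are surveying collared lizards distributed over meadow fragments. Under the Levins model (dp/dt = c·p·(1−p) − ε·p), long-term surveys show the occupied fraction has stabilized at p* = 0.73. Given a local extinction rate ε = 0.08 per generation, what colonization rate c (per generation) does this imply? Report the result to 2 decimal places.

At equilibrium c(1−p*) = ε, so c = ε/(1−p*).
c = 0.08/(1 − 0.73) = 0.08/0.2700 = 0.2963.

0.30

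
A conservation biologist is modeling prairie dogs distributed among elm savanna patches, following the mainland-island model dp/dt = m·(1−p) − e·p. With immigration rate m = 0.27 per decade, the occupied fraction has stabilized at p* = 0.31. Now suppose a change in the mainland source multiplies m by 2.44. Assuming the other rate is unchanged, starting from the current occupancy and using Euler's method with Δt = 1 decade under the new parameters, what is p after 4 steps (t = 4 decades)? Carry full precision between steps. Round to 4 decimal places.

Balance m(1−p*) = e·p* gives e = m(1−p*)/p* = 0.27×0.69000/0.31000 = 0.60097.
Starting from p₀ = 0.31000; update p ← p + (dp/dt)·Δt with the new parameters.
p: 0.31000 → 0.57827  (Δp = +0.26827)
p: 0.57827 → 0.50858  (Δp = -0.06969)
p: 0.50858 → 0.52669  (Δp = +0.01810)
p: 0.52669 → 0.52198  (Δp = -0.00470)

0.5220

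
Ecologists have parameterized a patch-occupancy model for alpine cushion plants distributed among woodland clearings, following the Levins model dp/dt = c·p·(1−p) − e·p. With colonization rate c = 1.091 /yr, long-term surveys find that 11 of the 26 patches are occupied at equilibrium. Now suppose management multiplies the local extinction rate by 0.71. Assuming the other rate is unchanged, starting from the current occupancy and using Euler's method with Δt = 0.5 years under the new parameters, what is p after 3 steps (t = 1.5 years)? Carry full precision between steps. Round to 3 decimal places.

Observed p* = 11/26 = 0.42308.
Balance c(1−p*) = e gives e = 1.091×(1 − 0.42308) = 0.62942.
Starting from p₀ = 0.42308; update p ← p + (dp/dt)·Δt with the new parameters.
  1  |  dp/dt·Δt = +0.038613  |  p_1 = 0.461690
  2  |  dp/dt·Δt = +0.032412  |  p_2 = 0.494102
  3  |  dp/dt·Δt = +0.025951  |  p_3 = 0.520053

0.520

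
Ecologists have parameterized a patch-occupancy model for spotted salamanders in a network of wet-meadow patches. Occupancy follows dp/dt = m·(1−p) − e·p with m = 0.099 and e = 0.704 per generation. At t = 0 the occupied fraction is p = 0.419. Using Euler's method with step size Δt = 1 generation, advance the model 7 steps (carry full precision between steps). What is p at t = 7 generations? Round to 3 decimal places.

Update rule: p ← p + [m·(1−p) − e·p]·Δt with Δt = 1.
t = 1: p = 0.41900 + (-0.23746) = 0.18154
t = 2: p = 0.18154 + (-0.04678) = 0.13476
t = 3: p = 0.13476 + (-0.00922) = 0.12555
t = 4: p = 0.12555 + (-0.00182) = 0.12373
t = 5: p = 0.12373 + (-0.00036) = 0.12338
t = 6: p = 0.12338 + (-0.00007) = 0.12330
t = 7: p = 0.12330 + (-0.00001) = 0.12329

0.123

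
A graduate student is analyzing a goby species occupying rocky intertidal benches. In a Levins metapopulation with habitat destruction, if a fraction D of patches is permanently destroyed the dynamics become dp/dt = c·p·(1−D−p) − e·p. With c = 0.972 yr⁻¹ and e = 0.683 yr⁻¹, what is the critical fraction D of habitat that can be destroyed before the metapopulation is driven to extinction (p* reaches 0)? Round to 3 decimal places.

The nontrivial equilibrium is p* = (1−D) − e/c; extinction occurs when this hits zero.
So D_crit = 1 − e/c = 1 − 0.683/0.972 = 1 − 0.7027 = 0.2973.
This equals the undisturbed p*, a classic result of Lande's extension.

0.297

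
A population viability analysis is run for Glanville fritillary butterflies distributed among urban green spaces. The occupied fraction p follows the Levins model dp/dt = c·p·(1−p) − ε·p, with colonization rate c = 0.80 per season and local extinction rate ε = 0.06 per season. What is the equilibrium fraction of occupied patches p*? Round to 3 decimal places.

At equilibrium, colonization balances extinction: c·p*·(1−p*) = ε·p*.
So p* = 1 − ε/c = 1 − 0.06/0.80 = 1 − 0.0750 = 0.9250.

0.925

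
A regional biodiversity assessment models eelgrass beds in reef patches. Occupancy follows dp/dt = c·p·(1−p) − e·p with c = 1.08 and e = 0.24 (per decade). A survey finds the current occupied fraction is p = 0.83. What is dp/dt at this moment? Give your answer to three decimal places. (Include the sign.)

Colonization term: c·p·(1−p) = 1.08×0.83×0.1700 = 0.15239.
Extinction term: e·p = 0.19920.
dp/dt = 0.15239 − 0.19920 = -0.04681.

-0.047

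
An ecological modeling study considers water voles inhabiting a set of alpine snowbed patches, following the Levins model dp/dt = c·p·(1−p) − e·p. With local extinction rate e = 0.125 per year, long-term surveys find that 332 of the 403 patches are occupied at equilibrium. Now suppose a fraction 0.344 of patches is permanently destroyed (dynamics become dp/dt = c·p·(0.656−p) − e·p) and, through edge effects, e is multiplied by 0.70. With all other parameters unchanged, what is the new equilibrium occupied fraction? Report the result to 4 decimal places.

Observed p* = 332/403 = 0.82382.
Balance c(1−p*) = e gives c = e/(1 − 0.82382) = 0.125/0.17618 = 0.70950.
New p* = 0.656 − e/c = 0.656 − 0.08750/0.70950 = 0.53267.

0.5327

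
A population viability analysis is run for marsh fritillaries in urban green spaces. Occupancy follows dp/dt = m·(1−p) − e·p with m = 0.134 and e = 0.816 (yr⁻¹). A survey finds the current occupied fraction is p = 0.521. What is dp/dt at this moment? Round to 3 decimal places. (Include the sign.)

Colonization term: m·(1−p) = 0.134×0.4790 = 0.06419.
Extinction term: e·p = 0.42514.
dp/dt = 0.06419 − 0.42514 = -0.36095.

-0.361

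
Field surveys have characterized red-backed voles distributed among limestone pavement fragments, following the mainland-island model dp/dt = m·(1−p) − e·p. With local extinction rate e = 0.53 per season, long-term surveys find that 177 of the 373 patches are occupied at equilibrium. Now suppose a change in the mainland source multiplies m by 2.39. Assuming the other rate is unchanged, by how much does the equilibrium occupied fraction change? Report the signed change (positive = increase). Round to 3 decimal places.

Observed p* = 177/373 = 0.47453.
Balance m(1−p*) = e·p* gives m = e·p*/(1−p*) = 0.53×0.47453/0.52547 = 0.47862.
New p* = m/(m+e) = 1.14390/(1.14390+0.53000) = 0.68337.
Δp* = 0.68337 − 0.47453 = +0.20884.

0.209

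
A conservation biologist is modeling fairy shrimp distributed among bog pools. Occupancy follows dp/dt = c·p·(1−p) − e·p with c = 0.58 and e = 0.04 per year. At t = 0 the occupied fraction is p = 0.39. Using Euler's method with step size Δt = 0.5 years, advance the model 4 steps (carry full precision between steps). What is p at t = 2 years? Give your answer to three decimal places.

Update rule: p ← p + [c·p·(1−p) − e·p]·Δt with Δt = 0.5.
p: 0.39000 → 0.45119  (Δp = +0.06119)
p: 0.45119 → 0.51398  (Δp = +0.06279)
p: 0.51398 → 0.57614  (Δp = +0.06216)
p: 0.57614 → 0.63544  (Δp = +0.05930)

0.635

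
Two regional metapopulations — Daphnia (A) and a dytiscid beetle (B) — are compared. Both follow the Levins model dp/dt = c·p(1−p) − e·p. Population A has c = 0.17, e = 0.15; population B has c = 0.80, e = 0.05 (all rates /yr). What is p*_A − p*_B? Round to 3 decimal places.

A: p*_A = 1 − 0.15/0.17 = 0.1176.
B: p*_B = 1 − 0.05/0.80 = 0.9375.
p*_A − p*_B = 0.1176 − 0.9375 = -0.8199.

-0.820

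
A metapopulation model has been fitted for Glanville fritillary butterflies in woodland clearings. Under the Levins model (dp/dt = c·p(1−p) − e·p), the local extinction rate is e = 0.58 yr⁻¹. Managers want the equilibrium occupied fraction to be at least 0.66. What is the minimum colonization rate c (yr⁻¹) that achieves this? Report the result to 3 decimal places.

1.706

p* = 1 − e/c ≥ 0.66 requires e/c ≤ 0.3400, i.e. c ≥ e/0.3400.
c_min = 0.58/0.3400 = 1.7059.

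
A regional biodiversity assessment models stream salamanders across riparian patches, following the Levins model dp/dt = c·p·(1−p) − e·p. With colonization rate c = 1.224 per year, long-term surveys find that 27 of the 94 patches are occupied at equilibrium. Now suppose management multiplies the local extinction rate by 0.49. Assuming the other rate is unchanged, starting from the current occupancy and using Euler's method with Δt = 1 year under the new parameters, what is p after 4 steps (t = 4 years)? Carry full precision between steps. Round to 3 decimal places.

0.641

Observed p* = 27/94 = 0.28723.
Balance c(1−p*) = e gives e = 1.224×(1 − 0.28723) = 0.87243.
Starting from p₀ = 0.28723; update p ← p + (dp/dt)·Δt with the new parameters.
p: 0.28723 → 0.41504  (Δp = +0.12780)
p: 0.41504 → 0.53478  (Δp = +0.11974)
p: 0.53478 → 0.61069  (Δp = +0.07591)
p: 0.61069 → 0.64063  (Δp = +0.02994)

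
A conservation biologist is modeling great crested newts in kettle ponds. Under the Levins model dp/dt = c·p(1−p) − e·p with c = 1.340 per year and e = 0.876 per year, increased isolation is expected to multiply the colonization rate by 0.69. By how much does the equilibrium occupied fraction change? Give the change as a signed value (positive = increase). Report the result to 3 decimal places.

Before: p* = 1 − 0.876/1.340 = 0.3463.
After the change, c = 0.9246, e = 0.876, so p* = 1 − 0.876/0.9246 = 0.0526.
Δp* = 0.0526 − 0.3463 = -0.2937.

-0.294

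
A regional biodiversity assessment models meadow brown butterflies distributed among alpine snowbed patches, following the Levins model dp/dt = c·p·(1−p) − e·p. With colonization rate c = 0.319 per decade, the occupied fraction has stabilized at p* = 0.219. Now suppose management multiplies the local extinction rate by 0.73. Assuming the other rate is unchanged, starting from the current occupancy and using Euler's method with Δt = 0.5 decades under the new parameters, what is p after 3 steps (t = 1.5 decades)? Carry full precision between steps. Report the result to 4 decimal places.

Balance c(1−p*) = e gives e = 0.319×(1 − 0.21900) = 0.24914.
Starting from p₀ = 0.21900; update p ← p + (dp/dt)·Δt with the new parameters.
step 1: Δp = +0.00737, p = 0.22637
step 2: Δp = +0.00735, p = 0.23371
step 3: Δp = +0.00731, p = 0.24103

0.2410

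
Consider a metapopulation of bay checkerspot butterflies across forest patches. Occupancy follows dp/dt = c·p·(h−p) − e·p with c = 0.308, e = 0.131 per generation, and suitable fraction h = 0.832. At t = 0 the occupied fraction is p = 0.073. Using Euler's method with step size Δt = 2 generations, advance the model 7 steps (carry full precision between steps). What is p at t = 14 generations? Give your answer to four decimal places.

0.2202

Update rule: p ← p + [c·p·(h−p) − e·p]·Δt with Δt = 2.
t = 2: p = 0.07300 + (+0.01500) = 0.08800
t = 4: p = 0.08800 + (+0.01728) = 0.10528
t = 6: p = 0.10528 + (+0.01955) = 0.12483
t = 8: p = 0.12483 + (+0.02167) = 0.14650
t = 10: p = 0.14650 + (+0.02348) = 0.16998
t = 12: p = 0.16998 + (+0.02478) = 0.19476
t = 14: p = 0.19476 + (+0.02542) = 0.22019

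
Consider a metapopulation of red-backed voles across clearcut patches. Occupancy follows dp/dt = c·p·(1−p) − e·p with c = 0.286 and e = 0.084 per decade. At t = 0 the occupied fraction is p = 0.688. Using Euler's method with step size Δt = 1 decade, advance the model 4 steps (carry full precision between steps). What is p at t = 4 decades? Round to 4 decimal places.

Update rule: p ← p + [c·p·(1−p) − e·p]·Δt with Δt = 1.
t = 1: p = 0.68800 + (+0.00360) = 0.69160
t = 2: p = 0.69160 + (+0.00291) = 0.69451
t = 3: p = 0.69451 + (+0.00234) = 0.69685
t = 4: p = 0.69685 + (+0.00188) = 0.69873

0.6987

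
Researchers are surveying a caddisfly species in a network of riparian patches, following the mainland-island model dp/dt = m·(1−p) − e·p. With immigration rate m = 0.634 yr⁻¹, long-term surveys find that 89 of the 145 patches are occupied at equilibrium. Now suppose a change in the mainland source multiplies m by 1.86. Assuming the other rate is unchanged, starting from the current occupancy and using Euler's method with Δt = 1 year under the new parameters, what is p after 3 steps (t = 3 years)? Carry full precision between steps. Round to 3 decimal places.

0.773

Observed p* = 89/145 = 0.61379.
Balance m(1−p*) = e·p* gives e = m(1−p*)/p* = 0.634×0.38621/0.61379 = 0.39892.
Starting from p₀ = 0.61379; update p ← p + (dp/dt)·Δt with the new parameters.
t = 1: p = 0.61379 + (+0.21058) = 0.82437
t = 2: p = 0.82437 + (-0.12175) = 0.70262
t = 3: p = 0.70262 + (+0.07039) = 0.77301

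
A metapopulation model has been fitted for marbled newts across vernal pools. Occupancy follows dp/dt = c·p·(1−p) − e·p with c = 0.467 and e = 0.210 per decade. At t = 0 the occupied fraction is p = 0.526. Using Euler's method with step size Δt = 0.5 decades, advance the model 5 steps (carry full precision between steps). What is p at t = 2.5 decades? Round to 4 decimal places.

0.5378

Update rule: p ← p + [c·p·(1−p) − e·p]·Δt with Δt = 0.5.
p: 0.52600 → 0.52899  (Δp = +0.00299)
p: 0.52899 → 0.53162  (Δp = +0.00264)
p: 0.53162 → 0.53394  (Δp = +0.00232)
p: 0.53394 → 0.53599  (Δp = +0.00204)
p: 0.53599 → 0.53778  (Δp = +0.00179)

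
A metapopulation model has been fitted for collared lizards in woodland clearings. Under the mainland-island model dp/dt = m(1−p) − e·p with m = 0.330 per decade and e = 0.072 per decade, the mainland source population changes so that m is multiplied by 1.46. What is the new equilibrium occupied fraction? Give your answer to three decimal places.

0.870

Before: p* = 0.330/(0.330+0.072) = 0.8209.
After: m = 0.4818, e = 0.072; p* = 0.4818/0.5538 = 0.8700.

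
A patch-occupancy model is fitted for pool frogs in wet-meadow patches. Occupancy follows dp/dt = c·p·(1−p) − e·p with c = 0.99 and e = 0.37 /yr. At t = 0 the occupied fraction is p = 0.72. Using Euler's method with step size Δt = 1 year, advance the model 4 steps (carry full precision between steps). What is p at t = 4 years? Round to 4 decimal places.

Update rule: p ← p + [c·p·(1−p) − e·p]·Δt with Δt = 1.
  1  |  dp/dt·Δt = -0.066816  |  p_1 = 0.653184
  2  |  dp/dt·Δt = -0.017409  |  p_2 = 0.635775
  3  |  dp/dt·Δt = -0.005987  |  p_3 = 0.629788
  4  |  dp/dt·Δt = -0.002198  |  p_4 = 0.627590

0.6276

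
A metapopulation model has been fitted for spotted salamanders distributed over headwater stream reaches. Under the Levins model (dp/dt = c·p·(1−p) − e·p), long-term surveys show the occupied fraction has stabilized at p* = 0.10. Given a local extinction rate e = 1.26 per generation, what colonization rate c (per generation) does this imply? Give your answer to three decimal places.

1.400

At equilibrium c(1−p*) = e, so c = e/(1−p*).
c = 1.26/(1 − 0.10) = 1.26/0.9000 = 1.4000.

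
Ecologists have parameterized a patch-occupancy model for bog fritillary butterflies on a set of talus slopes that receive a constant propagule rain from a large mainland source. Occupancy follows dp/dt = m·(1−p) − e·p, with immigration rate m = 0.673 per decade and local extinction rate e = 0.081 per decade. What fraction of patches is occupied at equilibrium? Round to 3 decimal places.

0.893

Setting dp/dt = 0: m − m·p* = e·p*, so m = (m+e)·p*.
p* = m/(m+e) = 0.673/(0.673+0.081) = 0.673/0.7540 = 0.8926.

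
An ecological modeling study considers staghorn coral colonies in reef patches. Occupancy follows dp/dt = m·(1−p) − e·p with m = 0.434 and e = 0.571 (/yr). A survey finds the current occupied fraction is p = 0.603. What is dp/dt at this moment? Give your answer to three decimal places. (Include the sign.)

-0.172

Colonization term: m·(1−p) = 0.434×0.3970 = 0.17230.
Extinction term: e·p = 0.34431.
dp/dt = 0.17230 − 0.34431 = -0.17201.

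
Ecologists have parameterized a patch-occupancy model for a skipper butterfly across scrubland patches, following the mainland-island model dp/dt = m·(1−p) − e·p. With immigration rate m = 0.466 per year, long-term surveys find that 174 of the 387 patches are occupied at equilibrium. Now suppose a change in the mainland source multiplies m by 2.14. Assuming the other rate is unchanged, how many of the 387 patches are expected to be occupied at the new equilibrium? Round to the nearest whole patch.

Observed p* = 174/387 = 0.44961.
Balance m(1−p*) = e·p* gives e = m(1−p*)/p* = 0.466×0.55039/0.44961 = 0.57045.
New p* = m/(m+e) = 0.99724/(0.99724+0.57045) = 0.63612.
Expected occupied = 387 × 0.63612 = 246.18 ≈ 246.

246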